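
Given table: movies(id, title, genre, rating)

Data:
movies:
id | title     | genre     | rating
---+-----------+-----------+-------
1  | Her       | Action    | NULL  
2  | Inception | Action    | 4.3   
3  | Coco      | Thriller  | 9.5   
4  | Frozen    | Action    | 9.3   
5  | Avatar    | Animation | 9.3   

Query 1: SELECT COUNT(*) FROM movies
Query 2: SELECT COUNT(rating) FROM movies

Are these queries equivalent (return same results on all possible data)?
No, not equivalent

Query 1 returns: [(5,)]
Query 2 returns: [(4,)]

Reason: COUNT(*) includes NULLs, COUNT(column) excludes them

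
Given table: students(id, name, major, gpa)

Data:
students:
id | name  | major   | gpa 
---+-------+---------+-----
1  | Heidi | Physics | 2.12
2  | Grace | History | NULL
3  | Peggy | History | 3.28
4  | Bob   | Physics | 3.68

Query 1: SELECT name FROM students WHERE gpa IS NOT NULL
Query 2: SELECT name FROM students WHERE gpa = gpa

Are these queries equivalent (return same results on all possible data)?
Yes, equivalent

Both queries return: [('Bob',), ('Heidi',), ('Peggy',)]

Reason: IS NOT NULL vs self-equality (both exclude NULLs)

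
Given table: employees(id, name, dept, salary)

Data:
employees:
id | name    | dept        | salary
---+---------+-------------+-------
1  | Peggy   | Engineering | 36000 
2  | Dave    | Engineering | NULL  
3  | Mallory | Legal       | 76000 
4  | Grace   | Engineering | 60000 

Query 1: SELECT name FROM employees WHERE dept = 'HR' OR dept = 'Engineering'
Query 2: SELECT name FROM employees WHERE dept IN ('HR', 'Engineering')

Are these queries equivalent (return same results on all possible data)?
Yes, equivalent

Both queries return: [('Dave',), ('Grace',), ('Peggy',)]

Reason: OR vs IN are equivalent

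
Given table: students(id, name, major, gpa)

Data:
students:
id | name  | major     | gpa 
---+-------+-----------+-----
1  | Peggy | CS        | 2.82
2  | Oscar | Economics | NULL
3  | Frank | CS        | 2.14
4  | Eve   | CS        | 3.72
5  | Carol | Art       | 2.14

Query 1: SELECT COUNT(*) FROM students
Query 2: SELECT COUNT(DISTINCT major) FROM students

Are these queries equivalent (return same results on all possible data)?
No, not equivalent

Query 1 returns: [(5,)]
Query 2 returns: [(3,)]

Reason: COUNT(*) counts rows, COUNT(DISTINCT major) counts unique majors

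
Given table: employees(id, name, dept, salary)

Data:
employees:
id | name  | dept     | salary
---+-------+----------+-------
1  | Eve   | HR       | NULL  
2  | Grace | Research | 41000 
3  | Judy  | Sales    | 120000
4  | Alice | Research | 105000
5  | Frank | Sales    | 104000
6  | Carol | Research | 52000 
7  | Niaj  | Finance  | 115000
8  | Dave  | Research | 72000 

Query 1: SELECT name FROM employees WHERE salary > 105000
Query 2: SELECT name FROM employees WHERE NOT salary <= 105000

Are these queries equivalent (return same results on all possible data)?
Yes, equivalent

Both queries return: [('Judy',), ('Niaj',)]

Reason: Both filter salary > 105000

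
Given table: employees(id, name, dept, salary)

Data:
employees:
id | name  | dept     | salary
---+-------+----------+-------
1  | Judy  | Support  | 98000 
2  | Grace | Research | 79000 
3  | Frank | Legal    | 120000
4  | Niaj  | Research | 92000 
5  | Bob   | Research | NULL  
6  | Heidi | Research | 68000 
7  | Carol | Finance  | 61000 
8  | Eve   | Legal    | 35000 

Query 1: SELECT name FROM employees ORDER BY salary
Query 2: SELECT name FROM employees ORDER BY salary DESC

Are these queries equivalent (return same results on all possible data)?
No, not equivalent

Query 1 returns: [('Bob',), ('Eve',), ('Carol',), ('Heidi',), ('Grace',), ('Niaj',), ('Judy',), ('Frank',)]
Query 2 returns: [('Frank',), ('Judy',), ('Niaj',), ('Grace',), ('Heidi',), ('Carol',), ('Eve',), ('Bob',)]

Reason: ASC vs DESC gives opposite ordering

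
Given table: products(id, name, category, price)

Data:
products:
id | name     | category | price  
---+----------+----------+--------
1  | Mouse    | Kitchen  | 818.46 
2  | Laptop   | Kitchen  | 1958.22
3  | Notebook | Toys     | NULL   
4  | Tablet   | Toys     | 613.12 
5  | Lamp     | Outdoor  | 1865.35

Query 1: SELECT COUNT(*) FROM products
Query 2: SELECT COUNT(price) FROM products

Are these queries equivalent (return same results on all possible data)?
No, not equivalent

Query 1 returns: [(5,)]
Query 2 returns: [(4,)]

Reason: COUNT(*) includes NULLs, COUNT(column) excludes them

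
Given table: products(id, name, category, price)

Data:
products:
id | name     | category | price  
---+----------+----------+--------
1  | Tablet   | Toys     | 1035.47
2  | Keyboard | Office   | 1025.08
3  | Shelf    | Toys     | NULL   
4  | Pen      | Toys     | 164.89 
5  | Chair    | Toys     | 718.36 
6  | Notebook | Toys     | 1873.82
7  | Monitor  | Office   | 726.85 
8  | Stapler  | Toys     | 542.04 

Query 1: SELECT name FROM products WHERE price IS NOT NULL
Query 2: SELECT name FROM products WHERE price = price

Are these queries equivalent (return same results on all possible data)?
Yes, equivalent

Both queries return: [('Chair',), ('Keyboard',), ('Monitor',), ('Notebook',), ('Pen',), ('Stapler',), ('Tablet',)]

Reason: IS NOT NULL vs self-equality (both exclude NULLs)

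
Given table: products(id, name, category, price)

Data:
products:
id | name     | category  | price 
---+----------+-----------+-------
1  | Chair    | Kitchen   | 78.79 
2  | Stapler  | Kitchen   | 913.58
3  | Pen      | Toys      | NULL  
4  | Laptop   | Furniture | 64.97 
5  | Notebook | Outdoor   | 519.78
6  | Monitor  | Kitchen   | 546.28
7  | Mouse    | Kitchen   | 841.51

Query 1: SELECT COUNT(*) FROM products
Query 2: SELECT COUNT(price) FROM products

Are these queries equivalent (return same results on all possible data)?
No, not equivalent

Query 1 returns: [(7,)]
Query 2 returns: [(6,)]

Reason: COUNT(*) includes NULLs, COUNT(column) excludes them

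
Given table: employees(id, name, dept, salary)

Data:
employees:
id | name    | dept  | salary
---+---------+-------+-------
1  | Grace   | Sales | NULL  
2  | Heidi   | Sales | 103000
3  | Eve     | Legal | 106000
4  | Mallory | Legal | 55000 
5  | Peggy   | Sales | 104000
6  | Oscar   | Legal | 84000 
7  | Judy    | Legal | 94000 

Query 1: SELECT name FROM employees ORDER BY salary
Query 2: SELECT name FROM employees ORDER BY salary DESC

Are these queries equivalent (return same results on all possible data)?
No, not equivalent

Query 1 returns: [('Grace',), ('Mallory',), ('Oscar',), ('Judy',), ('Heidi',), ('Peggy',), ('Eve',)]
Query 2 returns: [('Eve',), ('Peggy',), ('Heidi',), ('Judy',), ('Oscar',), ('Mallory',), ('Grace',)]

Reason: ASC vs DESC gives opposite ordering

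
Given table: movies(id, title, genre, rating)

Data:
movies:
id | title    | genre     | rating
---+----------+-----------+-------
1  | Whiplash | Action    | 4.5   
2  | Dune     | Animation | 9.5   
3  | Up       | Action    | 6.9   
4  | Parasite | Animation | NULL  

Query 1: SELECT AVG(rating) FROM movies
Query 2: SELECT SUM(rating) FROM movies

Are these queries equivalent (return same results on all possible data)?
No, not equivalent

Query 1 returns: [(6.966666666666666,)]
Query 2 returns: [(20.9,)]

Reason: AVG vs SUM give different aggregate values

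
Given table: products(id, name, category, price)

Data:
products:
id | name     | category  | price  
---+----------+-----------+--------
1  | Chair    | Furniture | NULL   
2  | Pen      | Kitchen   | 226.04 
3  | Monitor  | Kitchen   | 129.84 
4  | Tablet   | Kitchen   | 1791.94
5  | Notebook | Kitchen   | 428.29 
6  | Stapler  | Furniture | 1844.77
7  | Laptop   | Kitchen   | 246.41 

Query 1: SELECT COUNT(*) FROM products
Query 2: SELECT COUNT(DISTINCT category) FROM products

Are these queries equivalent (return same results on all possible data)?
No, not equivalent

Query 1 returns: [(7,)]
Query 2 returns: [(2,)]

Reason: COUNT(*) counts rows, COUNT(DISTINCT category) counts unique categorys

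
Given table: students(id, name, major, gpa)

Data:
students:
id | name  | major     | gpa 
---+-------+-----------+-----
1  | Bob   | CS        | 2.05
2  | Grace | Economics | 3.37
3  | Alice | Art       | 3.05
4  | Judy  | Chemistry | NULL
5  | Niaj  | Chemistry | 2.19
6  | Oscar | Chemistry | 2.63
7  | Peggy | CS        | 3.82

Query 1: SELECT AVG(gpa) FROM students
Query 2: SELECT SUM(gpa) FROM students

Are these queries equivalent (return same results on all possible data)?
No, not equivalent

Query 1 returns: [(2.8516666666666666,)]
Query 2 returns: [(17.11,)]

Reason: AVG vs SUM give different aggregate values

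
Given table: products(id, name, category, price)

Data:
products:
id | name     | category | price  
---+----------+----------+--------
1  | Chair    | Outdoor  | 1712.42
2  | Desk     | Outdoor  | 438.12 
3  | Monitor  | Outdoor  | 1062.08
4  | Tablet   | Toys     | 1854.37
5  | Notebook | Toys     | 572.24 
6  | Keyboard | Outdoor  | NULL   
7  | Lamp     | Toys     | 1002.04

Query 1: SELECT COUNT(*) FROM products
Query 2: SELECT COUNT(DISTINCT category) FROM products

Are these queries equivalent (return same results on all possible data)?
No, not equivalent

Query 1 returns: [(7,)]
Query 2 returns: [(2,)]

Reason: COUNT(*) counts rows, COUNT(DISTINCT category) counts unique categorys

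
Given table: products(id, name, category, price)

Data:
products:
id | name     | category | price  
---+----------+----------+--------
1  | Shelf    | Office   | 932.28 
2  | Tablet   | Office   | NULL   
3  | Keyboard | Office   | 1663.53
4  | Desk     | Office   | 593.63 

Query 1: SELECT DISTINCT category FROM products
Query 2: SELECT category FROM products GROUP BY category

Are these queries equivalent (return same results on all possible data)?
Yes, equivalent

Both queries return: [('Office',)]

Reason: Both get unique categorys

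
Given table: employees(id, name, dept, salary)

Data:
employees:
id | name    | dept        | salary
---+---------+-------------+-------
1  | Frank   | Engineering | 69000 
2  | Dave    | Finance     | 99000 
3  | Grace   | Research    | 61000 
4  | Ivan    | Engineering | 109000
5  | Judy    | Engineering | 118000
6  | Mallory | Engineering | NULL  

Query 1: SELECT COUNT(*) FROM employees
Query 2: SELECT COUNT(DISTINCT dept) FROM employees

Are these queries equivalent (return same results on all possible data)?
No, not equivalent

Query 1 returns: [(6,)]
Query 2 returns: [(3,)]

Reason: COUNT(*) counts rows, COUNT(DISTINCT dept) counts unique depts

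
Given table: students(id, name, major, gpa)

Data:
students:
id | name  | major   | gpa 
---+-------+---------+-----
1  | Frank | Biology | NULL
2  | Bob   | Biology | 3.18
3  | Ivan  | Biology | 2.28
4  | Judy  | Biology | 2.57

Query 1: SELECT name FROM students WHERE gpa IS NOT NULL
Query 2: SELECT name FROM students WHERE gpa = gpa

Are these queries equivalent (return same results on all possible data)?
Yes, equivalent

Both queries return: [('Bob',), ('Ivan',), ('Judy',)]

Reason: IS NOT NULL vs self-equality (both exclude NULLs)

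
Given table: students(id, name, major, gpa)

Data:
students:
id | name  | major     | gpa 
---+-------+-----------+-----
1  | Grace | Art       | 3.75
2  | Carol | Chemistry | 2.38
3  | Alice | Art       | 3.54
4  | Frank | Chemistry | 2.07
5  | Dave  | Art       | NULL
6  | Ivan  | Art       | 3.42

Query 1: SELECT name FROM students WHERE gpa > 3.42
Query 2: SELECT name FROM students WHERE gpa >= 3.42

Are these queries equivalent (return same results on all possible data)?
No, not equivalent

Query 1 returns: [('Grace',), ('Alice',)]
Query 2 returns: [('Grace',), ('Alice',), ('Ivan',)]

Reason: > vs >= gives different results when gpa = 3.42 exists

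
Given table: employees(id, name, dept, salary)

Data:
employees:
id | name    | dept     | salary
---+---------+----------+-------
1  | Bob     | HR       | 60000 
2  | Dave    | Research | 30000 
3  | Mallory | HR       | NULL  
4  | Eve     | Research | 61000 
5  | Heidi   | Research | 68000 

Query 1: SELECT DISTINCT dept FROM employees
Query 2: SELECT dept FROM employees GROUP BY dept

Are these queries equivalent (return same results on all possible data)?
Yes, equivalent

Both queries return: [('HR',), ('Research',)]

Reason: Both get unique depts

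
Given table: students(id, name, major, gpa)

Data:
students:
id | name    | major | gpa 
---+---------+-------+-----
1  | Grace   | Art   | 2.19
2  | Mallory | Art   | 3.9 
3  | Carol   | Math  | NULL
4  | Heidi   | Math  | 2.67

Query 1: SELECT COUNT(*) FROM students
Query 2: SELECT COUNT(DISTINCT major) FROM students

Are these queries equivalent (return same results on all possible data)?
No, not equivalent

Query 1 returns: [(4,)]
Query 2 returns: [(2,)]

Reason: COUNT(*) counts rows, COUNT(DISTINCT major) counts unique majors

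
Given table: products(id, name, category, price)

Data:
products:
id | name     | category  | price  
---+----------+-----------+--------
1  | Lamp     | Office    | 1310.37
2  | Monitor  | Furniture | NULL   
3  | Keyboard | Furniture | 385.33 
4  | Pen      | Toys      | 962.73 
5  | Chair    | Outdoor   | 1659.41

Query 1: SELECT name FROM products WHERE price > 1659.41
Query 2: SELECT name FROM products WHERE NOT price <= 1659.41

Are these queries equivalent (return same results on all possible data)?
Yes, equivalent

Both queries return: []

Reason: Both filter price > 1659.41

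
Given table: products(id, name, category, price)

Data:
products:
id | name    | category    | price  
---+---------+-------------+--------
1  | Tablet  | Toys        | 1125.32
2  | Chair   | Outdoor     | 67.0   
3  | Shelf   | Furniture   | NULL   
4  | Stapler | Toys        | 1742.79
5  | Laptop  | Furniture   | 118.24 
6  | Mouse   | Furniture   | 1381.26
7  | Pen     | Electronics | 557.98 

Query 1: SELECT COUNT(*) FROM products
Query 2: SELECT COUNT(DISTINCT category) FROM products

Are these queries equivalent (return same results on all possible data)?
No, not equivalent

Query 1 returns: [(7,)]
Query 2 returns: [(4,)]

Reason: COUNT(*) counts rows, COUNT(DISTINCT category) counts unique categorys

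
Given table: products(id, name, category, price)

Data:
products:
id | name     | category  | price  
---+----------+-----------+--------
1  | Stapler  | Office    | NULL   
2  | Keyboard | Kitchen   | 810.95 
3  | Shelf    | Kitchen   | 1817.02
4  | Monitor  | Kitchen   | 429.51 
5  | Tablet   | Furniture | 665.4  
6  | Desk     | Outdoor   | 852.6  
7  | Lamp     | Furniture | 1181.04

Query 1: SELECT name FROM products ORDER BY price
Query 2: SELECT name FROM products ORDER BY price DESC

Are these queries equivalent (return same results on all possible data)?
No, not equivalent

Query 1 returns: [('Stapler',), ('Monitor',), ('Tablet',), ('Keyboard',), ('Desk',), ('Lamp',), ('Shelf',)]
Query 2 returns: [('Shelf',), ('Lamp',), ('Desk',), ('Keyboard',), ('Tablet',), ('Monitor',), ('Stapler',)]

Reason: ASC vs DESC gives opposite ordering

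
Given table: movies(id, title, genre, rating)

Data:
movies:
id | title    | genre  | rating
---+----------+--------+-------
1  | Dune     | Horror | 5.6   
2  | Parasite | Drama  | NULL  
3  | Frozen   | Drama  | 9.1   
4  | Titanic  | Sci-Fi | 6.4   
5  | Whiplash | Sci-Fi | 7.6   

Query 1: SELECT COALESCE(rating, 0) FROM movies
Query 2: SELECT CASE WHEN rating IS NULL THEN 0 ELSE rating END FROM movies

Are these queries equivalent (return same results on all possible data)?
Yes, equivalent

Both queries return: [(0,), (5.6,), (6.4,), (7.6,), (9.1,)]

Reason: COALESCE vs CASE for NULL handling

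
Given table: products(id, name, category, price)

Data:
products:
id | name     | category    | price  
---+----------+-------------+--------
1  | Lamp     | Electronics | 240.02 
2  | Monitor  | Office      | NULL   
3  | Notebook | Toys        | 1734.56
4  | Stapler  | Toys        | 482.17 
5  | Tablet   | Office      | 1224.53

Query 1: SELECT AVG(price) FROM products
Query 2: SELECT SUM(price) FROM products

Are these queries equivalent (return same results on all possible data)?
No, not equivalent

Query 1 returns: [(920.3199999999999,)]
Query 2 returns: [(3681.2799999999997,)]

Reason: AVG vs SUM give different aggregate values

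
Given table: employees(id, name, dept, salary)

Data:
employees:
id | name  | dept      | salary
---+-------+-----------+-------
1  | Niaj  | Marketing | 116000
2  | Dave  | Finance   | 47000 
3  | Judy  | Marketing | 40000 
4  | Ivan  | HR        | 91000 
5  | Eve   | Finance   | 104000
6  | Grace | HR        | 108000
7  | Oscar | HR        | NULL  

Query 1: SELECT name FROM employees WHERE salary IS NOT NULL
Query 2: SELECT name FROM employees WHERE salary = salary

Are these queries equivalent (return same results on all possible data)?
Yes, equivalent

Both queries return: [('Dave',), ('Eve',), ('Grace',), ('Ivan',), ('Judy',), ('Niaj',)]

Reason: IS NOT NULL vs self-equality (both exclude NULLs)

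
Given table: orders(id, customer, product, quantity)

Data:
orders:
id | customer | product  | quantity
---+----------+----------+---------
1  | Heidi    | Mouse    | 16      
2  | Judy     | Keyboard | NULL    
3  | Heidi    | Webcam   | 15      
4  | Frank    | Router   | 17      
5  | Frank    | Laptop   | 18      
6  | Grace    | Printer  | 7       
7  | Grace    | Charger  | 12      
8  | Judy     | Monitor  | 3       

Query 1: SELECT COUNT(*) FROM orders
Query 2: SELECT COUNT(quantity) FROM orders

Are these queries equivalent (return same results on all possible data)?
No, not equivalent

Query 1 returns: [(8,)]
Query 2 returns: [(7,)]

Reason: COUNT(*) includes NULLs, COUNT(column) excludes them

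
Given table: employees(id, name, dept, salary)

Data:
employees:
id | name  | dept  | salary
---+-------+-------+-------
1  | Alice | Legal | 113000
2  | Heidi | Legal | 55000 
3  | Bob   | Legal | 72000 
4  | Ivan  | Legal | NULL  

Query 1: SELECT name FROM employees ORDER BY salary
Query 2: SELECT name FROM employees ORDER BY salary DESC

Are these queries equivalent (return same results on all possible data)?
No, not equivalent

Query 1 returns: [('Ivan',), ('Heidi',), ('Bob',), ('Alice',)]
Query 2 returns: [('Alice',), ('Bob',), ('Heidi',), ('Ivan',)]

Reason: ASC vs DESC gives opposite ordering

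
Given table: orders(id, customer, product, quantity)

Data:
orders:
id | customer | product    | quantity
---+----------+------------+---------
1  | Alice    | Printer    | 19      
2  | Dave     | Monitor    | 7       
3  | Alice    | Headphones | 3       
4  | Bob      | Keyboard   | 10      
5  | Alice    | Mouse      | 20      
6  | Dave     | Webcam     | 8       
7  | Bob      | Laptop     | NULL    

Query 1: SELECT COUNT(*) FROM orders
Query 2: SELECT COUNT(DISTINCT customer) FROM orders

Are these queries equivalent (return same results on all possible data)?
No, not equivalent

Query 1 returns: [(7,)]
Query 2 returns: [(3,)]

Reason: COUNT(*) counts rows, COUNT(DISTINCT customer) counts unique customers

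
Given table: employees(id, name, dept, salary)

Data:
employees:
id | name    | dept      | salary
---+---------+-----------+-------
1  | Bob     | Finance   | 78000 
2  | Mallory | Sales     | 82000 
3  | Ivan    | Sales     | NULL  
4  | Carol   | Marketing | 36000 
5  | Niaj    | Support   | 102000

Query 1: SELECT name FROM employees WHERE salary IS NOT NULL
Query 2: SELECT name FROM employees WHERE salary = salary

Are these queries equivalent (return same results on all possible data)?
Yes, equivalent

Both queries return: [('Bob',), ('Carol',), ('Mallory',), ('Niaj',)]

Reason: IS NOT NULL vs self-equality (both exclude NULLs)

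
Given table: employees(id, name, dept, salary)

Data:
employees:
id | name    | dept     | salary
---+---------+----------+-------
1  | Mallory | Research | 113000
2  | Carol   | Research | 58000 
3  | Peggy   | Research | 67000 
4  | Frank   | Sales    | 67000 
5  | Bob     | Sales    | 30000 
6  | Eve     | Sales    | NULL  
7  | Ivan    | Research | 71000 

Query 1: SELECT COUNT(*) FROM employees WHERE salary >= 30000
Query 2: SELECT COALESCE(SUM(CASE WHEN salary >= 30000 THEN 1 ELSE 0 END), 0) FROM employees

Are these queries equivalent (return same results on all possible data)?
Yes, equivalent

Both queries return: [(6,)]

Reason: COUNT with WHERE vs conditional SUM (COALESCE handles empty-table NULL)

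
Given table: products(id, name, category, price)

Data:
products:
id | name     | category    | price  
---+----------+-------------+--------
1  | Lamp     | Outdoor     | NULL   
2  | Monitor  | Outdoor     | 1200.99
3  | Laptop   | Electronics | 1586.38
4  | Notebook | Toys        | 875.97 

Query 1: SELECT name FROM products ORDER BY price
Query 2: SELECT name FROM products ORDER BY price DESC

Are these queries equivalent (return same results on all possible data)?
No, not equivalent

Query 1 returns: [('Lamp',), ('Notebook',), ('Monitor',), ('Laptop',)]
Query 2 returns: [('Laptop',), ('Monitor',), ('Notebook',), ('Lamp',)]

Reason: ASC vs DESC gives opposite ordering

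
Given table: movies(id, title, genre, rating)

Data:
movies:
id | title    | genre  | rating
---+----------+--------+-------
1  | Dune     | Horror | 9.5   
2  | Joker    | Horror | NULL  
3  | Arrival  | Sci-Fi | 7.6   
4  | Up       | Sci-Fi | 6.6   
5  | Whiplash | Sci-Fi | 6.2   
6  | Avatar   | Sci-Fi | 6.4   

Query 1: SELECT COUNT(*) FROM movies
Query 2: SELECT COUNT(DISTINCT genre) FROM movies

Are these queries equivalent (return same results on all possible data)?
No, not equivalent

Query 1 returns: [(6,)]
Query 2 returns: [(2,)]

Reason: COUNT(*) counts rows, COUNT(DISTINCT genre) counts unique genres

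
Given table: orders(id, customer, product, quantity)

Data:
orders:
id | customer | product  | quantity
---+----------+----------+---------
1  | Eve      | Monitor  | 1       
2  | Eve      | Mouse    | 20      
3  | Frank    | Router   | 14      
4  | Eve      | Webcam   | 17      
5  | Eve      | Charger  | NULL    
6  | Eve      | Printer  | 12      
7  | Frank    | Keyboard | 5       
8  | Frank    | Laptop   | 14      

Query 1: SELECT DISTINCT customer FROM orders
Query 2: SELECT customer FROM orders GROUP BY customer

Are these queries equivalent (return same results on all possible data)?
Yes, equivalent

Both queries return: [('Eve',), ('Frank',)]

Reason: Both get unique customers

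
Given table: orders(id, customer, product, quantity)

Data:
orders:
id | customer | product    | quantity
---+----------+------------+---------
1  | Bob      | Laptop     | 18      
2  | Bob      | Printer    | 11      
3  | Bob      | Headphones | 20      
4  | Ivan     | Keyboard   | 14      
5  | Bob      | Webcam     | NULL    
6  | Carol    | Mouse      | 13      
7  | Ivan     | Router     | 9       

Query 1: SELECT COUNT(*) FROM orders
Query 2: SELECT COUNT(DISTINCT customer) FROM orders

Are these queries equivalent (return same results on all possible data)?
No, not equivalent

Query 1 returns: [(7,)]
Query 2 returns: [(3,)]

Reason: COUNT(*) counts rows, COUNT(DISTINCT customer) counts unique customers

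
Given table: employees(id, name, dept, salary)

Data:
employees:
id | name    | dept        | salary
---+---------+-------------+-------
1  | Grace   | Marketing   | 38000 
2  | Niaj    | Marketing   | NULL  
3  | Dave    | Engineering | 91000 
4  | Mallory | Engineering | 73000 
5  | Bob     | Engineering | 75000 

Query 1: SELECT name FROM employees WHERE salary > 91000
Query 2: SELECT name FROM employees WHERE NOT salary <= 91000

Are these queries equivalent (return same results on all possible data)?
Yes, equivalent

Both queries return: []

Reason: Both filter salary > 91000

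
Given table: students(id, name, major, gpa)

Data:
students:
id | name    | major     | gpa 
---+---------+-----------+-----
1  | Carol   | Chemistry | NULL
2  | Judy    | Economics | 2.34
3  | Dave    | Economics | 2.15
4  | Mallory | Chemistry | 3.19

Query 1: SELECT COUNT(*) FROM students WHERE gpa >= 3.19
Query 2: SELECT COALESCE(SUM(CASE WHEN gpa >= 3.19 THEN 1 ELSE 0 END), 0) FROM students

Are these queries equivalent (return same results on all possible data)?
Yes, equivalent

Both queries return: [(1,)]

Reason: COUNT with WHERE vs conditional SUM (COALESCE handles empty-table NULL)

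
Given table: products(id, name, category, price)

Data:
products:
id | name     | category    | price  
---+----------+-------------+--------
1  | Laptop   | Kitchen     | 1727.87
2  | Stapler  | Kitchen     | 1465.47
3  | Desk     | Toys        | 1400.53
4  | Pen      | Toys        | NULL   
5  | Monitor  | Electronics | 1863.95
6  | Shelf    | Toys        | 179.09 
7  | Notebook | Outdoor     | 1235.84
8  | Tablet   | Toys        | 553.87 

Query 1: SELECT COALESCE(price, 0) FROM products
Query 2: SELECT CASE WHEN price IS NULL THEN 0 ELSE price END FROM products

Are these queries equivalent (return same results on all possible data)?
Yes, equivalent

Both queries return: [(0,), (179.09,), (553.87,), (1235.84,), (1400.53,), (1465.47,), (1727.87,), (1863.95,)]

Reason: COALESCE vs CASE for NULL handling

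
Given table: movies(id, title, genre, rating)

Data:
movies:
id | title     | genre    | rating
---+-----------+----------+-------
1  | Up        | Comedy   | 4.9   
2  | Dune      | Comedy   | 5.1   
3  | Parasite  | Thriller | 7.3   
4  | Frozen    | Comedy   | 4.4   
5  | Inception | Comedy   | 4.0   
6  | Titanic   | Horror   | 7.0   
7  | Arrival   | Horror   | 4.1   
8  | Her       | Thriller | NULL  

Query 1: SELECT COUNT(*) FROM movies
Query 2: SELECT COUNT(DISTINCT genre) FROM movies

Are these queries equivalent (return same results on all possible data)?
No, not equivalent

Query 1 returns: [(8,)]
Query 2 returns: [(3,)]

Reason: COUNT(*) counts rows, COUNT(DISTINCT genre) counts unique genres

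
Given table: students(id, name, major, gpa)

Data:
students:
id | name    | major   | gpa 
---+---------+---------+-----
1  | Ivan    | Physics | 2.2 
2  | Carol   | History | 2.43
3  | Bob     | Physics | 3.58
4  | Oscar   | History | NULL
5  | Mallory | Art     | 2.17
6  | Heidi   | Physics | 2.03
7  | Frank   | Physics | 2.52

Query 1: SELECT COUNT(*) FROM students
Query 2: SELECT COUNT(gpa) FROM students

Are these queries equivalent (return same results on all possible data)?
No, not equivalent

Query 1 returns: [(7,)]
Query 2 returns: [(6,)]

Reason: COUNT(*) includes NULLs, COUNT(column) excludes them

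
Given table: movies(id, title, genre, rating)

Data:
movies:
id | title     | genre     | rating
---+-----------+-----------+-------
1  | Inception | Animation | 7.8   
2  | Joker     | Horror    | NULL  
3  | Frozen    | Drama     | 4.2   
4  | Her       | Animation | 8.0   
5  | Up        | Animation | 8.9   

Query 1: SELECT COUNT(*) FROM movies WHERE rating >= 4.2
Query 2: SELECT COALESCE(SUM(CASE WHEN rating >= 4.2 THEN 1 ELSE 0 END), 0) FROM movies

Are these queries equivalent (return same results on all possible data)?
Yes, equivalent

Both queries return: [(4,)]

Reason: COUNT with WHERE vs conditional SUM (COALESCE handles empty-table NULL)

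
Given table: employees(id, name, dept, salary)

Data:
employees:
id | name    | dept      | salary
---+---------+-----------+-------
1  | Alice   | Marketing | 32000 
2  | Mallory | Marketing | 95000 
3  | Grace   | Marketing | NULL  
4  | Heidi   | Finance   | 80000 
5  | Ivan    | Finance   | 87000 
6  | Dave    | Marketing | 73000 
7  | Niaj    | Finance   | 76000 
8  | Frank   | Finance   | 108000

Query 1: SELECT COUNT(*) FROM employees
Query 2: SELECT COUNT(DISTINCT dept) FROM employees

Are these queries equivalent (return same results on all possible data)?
No, not equivalent

Query 1 returns: [(8,)]
Query 2 returns: [(2,)]

Reason: COUNT(*) counts rows, COUNT(DISTINCT dept) counts unique depts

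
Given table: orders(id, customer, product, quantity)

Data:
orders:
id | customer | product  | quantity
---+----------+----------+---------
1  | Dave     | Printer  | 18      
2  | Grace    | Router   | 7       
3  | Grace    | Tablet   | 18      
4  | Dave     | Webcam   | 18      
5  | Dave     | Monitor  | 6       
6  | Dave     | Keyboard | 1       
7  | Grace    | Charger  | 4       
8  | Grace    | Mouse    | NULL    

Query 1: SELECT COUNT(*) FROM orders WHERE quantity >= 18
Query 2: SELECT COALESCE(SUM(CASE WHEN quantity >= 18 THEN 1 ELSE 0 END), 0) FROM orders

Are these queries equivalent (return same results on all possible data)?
Yes, equivalent

Both queries return: [(3,)]

Reason: COUNT with WHERE vs conditional SUM (COALESCE handles empty-table NULL)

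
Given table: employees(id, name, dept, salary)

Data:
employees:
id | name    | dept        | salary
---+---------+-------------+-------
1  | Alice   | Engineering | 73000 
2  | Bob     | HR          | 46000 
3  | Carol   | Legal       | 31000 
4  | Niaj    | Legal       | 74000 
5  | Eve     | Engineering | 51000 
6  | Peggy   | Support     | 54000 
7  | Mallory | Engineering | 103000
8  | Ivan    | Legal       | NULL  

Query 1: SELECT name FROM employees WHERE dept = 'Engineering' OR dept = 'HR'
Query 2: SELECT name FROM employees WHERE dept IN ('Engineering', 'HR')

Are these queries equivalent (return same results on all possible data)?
Yes, equivalent

Both queries return: [('Alice',), ('Bob',), ('Eve',), ('Mallory',)]

Reason: OR vs IN are equivalent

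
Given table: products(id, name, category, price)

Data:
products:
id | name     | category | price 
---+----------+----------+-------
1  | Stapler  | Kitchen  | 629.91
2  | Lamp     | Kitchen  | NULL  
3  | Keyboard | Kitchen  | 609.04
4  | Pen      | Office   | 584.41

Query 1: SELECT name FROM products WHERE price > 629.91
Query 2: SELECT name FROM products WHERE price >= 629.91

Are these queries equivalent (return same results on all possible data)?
No, not equivalent

Query 1 returns: []
Query 2 returns: [('Stapler',)]

Reason: > vs >= gives different results when price = 629.91 exists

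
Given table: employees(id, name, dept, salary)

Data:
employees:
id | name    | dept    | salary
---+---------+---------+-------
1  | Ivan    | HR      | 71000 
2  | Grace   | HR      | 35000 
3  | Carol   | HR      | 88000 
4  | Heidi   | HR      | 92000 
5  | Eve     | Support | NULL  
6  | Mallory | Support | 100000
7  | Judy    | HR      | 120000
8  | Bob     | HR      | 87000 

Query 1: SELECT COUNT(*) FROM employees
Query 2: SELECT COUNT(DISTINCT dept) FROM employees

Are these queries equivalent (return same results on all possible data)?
No, not equivalent

Query 1 returns: [(8,)]
Query 2 returns: [(2,)]

Reason: COUNT(*) counts rows, COUNT(DISTINCT dept) counts unique depts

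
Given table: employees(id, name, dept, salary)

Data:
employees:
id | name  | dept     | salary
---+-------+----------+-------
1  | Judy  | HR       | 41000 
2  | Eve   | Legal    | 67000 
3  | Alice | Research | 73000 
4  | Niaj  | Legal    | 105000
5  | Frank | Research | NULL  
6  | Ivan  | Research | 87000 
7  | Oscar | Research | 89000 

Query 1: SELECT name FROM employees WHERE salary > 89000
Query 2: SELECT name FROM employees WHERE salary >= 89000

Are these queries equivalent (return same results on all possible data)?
No, not equivalent

Query 1 returns: [('Niaj',)]
Query 2 returns: [('Niaj',), ('Oscar',)]

Reason: > vs >= gives different results when salary = 89000 exists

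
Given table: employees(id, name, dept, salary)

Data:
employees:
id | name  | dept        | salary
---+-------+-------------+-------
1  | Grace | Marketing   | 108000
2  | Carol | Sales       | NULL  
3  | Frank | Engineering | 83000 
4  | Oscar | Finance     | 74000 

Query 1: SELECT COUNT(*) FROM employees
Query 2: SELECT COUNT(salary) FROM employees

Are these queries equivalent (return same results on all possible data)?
No, not equivalent

Query 1 returns: [(4,)]
Query 2 returns: [(3,)]

Reason: COUNT(*) includes NULLs, COUNT(column) excludes them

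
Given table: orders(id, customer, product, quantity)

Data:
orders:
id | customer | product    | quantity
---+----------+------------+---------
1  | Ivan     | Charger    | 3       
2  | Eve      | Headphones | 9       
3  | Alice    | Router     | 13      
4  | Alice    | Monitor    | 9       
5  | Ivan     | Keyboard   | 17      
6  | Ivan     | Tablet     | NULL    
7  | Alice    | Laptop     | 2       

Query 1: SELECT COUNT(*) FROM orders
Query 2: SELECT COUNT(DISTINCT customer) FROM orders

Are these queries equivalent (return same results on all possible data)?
No, not equivalent

Query 1 returns: [(7,)]
Query 2 returns: [(3,)]

Reason: COUNT(*) counts rows, COUNT(DISTINCT customer) counts unique customers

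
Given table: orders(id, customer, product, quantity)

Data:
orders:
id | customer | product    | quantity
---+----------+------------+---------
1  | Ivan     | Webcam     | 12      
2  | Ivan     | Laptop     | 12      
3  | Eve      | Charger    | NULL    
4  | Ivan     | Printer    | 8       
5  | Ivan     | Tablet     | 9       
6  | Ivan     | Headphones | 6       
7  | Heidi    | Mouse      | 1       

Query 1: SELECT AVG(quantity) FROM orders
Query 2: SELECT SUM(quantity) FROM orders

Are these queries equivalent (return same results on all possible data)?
No, not equivalent

Query 1 returns: [(8.0,)]
Query 2 returns: [(48,)]

Reason: AVG vs SUM give different aggregate values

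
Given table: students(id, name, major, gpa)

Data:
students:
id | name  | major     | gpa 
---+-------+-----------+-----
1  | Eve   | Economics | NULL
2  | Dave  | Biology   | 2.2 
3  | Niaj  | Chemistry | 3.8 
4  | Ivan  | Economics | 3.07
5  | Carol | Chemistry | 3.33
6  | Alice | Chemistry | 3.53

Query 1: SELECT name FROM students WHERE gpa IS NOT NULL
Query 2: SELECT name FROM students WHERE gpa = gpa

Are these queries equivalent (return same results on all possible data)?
Yes, equivalent

Both queries return: [('Alice',), ('Carol',), ('Dave',), ('Ivan',), ('Niaj',)]

Reason: IS NOT NULL vs self-equality (both exclude NULLs)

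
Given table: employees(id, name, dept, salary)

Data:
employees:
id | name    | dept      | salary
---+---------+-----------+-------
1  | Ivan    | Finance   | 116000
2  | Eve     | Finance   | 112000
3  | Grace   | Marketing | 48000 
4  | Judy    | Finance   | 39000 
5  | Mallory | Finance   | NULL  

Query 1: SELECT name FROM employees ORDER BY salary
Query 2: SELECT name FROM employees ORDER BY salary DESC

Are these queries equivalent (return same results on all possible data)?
No, not equivalent

Query 1 returns: [('Mallory',), ('Judy',), ('Grace',), ('Eve',), ('Ivan',)]
Query 2 returns: [('Ivan',), ('Eve',), ('Grace',), ('Judy',), ('Mallory',)]

Reason: ASC vs DESC gives opposite ordering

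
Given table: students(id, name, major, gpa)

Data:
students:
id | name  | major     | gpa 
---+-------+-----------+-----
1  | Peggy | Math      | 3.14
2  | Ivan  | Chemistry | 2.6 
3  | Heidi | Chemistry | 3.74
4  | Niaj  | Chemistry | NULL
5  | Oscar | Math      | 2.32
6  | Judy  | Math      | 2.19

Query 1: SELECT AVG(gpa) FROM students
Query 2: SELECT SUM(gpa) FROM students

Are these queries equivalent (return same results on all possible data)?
No, not equivalent

Query 1 returns: [(2.798,)]
Query 2 returns: [(13.99,)]

Reason: AVG vs SUM give different aggregate values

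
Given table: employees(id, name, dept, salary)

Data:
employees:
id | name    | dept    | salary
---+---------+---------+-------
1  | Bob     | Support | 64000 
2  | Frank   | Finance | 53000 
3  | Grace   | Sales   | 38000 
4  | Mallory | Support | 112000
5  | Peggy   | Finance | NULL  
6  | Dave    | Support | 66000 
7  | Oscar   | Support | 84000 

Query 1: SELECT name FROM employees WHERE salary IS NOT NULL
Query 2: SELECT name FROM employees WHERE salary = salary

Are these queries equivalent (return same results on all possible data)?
Yes, equivalent

Both queries return: [('Bob',), ('Dave',), ('Frank',), ('Grace',), ('Mallory',), ('Oscar',)]

Reason: IS NOT NULL vs self-equality (both exclude NULLs)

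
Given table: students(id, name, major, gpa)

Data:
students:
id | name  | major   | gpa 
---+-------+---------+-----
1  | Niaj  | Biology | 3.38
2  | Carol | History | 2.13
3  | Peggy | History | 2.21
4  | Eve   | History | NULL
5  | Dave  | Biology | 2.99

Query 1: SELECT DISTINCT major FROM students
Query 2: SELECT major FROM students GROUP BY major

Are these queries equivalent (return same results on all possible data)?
Yes, equivalent

Both queries return: [('Biology',), ('History',)]

Reason: Both get unique majors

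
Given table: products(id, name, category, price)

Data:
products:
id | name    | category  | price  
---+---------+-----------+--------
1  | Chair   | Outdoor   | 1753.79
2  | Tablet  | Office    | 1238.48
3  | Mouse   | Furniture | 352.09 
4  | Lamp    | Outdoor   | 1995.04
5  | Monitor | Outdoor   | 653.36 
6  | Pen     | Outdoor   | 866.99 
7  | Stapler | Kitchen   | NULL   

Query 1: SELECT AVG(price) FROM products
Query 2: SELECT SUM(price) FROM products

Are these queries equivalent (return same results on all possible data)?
No, not equivalent

Query 1 returns: [(1143.2916666666667,)]
Query 2 returns: [(6859.75,)]

Reason: AVG vs SUM give different aggregate values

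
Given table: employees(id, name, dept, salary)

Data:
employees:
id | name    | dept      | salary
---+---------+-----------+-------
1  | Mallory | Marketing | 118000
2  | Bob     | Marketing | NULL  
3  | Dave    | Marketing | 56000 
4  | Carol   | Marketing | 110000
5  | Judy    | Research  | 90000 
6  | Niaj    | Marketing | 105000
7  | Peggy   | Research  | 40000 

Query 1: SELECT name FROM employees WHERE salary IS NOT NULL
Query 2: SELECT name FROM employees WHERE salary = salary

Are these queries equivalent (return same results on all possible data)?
Yes, equivalent

Both queries return: [('Carol',), ('Dave',), ('Judy',), ('Mallory',), ('Niaj',), ('Peggy',)]

Reason: IS NOT NULL vs self-equality (both exclude NULLs)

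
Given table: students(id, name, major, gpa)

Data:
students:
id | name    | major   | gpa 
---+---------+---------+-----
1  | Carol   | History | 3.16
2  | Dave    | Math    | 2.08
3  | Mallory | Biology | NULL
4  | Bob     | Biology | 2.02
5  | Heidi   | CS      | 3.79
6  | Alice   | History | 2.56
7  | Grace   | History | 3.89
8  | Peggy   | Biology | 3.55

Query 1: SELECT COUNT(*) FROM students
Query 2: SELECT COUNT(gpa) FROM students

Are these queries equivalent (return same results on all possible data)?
No, not equivalent

Query 1 returns: [(8,)]
Query 2 returns: [(7,)]

Reason: COUNT(*) includes NULLs, COUNT(column) excludes them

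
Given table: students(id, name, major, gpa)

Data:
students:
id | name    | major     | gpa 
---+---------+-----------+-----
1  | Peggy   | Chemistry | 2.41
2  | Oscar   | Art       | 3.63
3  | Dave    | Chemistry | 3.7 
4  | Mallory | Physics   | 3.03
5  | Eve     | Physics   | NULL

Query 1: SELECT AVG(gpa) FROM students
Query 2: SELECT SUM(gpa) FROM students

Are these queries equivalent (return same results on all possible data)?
No, not equivalent

Query 1 returns: [(3.1925,)]
Query 2 returns: [(12.77,)]

Reason: AVG vs SUM give different aggregate values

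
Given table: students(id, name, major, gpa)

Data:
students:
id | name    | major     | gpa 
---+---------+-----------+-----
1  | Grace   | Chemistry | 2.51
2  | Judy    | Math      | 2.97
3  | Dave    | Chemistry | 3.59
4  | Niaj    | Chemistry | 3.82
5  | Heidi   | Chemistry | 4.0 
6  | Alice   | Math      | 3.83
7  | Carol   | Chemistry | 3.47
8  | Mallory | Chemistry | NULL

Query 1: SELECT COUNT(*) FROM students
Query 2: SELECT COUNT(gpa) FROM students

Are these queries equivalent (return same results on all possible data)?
No, not equivalent

Query 1 returns: [(8,)]
Query 2 returns: [(7,)]

Reason: COUNT(*) includes NULLs, COUNT(column) excludes them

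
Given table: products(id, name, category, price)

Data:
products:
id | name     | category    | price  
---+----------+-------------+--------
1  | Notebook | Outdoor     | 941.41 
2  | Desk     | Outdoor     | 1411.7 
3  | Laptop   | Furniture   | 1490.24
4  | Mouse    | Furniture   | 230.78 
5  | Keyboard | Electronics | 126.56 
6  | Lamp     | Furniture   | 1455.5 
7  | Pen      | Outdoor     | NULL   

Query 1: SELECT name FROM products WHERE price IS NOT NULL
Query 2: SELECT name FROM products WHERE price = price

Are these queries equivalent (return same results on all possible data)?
Yes, equivalent

Both queries return: [('Desk',), ('Keyboard',), ('Lamp',), ('Laptop',), ('Mouse',), ('Notebook',)]

Reason: IS NOT NULL vs self-equality (both exclude NULLs)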